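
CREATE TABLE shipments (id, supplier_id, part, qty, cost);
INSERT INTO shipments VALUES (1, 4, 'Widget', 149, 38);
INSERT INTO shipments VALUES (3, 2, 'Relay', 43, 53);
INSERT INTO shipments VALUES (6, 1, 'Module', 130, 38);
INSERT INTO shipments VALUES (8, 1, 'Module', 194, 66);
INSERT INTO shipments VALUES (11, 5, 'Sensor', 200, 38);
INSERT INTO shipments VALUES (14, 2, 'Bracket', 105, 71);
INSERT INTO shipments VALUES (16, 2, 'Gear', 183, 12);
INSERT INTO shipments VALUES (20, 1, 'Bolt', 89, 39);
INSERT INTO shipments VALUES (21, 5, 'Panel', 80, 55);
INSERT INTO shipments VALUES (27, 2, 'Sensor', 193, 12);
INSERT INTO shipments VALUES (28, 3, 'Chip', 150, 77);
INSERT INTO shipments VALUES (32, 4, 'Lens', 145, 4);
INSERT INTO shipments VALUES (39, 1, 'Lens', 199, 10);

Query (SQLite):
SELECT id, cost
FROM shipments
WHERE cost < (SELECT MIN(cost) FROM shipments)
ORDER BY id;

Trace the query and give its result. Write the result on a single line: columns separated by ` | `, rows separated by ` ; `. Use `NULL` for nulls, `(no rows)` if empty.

(no rows)

Scalar subquery: MIN(cost) over all shipments rows = 4.
Keep rows where cost < that value.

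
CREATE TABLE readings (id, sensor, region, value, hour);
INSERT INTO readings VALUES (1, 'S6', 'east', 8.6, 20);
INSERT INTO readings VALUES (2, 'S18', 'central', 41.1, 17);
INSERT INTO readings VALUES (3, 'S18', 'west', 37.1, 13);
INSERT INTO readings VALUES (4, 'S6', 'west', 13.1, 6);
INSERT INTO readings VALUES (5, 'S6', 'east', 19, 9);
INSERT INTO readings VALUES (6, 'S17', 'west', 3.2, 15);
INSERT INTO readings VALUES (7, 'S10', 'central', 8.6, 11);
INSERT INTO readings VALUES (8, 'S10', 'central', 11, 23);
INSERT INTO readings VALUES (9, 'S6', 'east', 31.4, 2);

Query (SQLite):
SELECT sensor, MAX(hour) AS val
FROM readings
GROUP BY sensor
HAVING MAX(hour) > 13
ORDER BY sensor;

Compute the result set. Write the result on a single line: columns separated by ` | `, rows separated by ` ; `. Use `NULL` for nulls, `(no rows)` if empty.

Partition readings by sensor; compute MAX(hour) within each group.
HAVING: keep groups where MAX(hour) > 13.
  S10: ids {7, 8} → MAX(hour)=23
  S17: ids {6} → MAX(hour)=15
  S18: ids {2, 3} → MAX(hour)=17
  S6: ids {1, 4, 5, 9} → MAX(hour)=20

S10 | 23 ; S17 | 15 ; S18 | 17 ; S6 | 20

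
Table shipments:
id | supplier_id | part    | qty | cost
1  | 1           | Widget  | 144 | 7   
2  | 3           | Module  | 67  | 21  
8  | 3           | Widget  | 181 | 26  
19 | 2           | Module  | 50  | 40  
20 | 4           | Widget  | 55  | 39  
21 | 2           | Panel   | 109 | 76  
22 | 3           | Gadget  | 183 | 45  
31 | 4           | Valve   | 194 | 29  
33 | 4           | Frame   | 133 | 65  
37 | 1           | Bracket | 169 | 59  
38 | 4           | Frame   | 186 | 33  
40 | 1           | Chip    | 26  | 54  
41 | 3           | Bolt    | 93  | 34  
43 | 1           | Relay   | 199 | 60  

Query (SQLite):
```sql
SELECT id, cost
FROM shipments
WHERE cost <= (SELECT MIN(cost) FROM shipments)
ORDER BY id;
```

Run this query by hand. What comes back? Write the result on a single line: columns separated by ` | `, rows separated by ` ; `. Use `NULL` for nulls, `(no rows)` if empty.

Scalar subquery: MIN(cost) over all shipments rows = 7.
Keep rows where cost <= that value.

1 | 7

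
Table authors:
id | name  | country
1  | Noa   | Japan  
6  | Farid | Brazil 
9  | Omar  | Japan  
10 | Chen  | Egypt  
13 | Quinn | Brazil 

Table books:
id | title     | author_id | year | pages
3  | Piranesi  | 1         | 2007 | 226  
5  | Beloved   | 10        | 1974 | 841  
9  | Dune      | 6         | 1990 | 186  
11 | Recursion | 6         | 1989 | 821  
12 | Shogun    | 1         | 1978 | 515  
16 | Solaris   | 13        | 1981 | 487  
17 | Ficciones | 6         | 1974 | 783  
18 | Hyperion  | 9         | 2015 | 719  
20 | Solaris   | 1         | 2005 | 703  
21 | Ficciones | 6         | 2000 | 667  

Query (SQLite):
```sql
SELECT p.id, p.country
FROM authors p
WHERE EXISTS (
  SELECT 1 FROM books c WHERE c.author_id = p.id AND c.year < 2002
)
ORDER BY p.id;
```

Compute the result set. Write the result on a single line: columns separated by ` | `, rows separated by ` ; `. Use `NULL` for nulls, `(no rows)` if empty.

For each authors row, check whether any books with matching author_id has year < 2002.
Keep rows where that is true.

1 | Japan ; 6 | Brazil ; 10 | Egypt ; 13 | Brazil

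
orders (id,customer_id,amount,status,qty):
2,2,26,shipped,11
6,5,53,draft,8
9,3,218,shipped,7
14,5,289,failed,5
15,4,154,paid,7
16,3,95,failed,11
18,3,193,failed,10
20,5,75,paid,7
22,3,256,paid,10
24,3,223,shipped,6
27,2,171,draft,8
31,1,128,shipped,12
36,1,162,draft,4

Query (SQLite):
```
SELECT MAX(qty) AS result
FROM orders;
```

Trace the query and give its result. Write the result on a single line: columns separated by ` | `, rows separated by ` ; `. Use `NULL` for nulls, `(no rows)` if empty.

All qty values: [11, 8, 7, 5, 7, 11, 10, 7, 10, 6, 8, 12, 4].
MAX of non-NULL values = 12.

12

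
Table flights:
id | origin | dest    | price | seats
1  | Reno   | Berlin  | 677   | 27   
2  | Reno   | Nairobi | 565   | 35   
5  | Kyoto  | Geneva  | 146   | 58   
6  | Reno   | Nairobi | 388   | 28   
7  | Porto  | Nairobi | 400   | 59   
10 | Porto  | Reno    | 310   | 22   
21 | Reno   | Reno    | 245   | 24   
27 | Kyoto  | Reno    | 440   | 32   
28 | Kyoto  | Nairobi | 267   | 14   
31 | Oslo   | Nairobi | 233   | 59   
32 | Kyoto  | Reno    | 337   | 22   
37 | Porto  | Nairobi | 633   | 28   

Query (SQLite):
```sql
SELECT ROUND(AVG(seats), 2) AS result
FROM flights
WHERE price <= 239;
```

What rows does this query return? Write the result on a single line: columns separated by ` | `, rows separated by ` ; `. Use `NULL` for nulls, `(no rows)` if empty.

58.5

Rows where price <= 239 → seats values: [58, 59].
AVG = 117 / 2 (rounded to 2 dp).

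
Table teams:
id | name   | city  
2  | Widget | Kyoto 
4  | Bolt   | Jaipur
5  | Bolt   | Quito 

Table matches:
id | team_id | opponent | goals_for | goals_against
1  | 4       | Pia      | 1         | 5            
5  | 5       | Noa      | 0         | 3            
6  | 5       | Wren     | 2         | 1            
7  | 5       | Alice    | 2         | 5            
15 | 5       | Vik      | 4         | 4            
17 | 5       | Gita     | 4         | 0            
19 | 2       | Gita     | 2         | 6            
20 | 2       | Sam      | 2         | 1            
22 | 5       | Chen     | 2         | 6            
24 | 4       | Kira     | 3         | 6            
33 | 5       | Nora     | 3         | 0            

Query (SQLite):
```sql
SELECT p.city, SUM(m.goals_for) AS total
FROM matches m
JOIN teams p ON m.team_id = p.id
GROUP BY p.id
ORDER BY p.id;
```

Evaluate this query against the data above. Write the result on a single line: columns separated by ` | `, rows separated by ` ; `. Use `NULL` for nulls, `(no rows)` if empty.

Join each matches row to its teams via team_id.
Group joined rows by teams.id; compute SUM(m.goals_for) per group.
  2: ids {19, 20} → SUM(m.goals_for)=4
  4: ids {1, 24} → SUM(m.goals_for)=4
  5: ids {5, 6, 7, 15, 17, 22, 33} → SUM(m.goals_for)=17

Kyoto | 4 ; Jaipur | 4 ; Quito | 17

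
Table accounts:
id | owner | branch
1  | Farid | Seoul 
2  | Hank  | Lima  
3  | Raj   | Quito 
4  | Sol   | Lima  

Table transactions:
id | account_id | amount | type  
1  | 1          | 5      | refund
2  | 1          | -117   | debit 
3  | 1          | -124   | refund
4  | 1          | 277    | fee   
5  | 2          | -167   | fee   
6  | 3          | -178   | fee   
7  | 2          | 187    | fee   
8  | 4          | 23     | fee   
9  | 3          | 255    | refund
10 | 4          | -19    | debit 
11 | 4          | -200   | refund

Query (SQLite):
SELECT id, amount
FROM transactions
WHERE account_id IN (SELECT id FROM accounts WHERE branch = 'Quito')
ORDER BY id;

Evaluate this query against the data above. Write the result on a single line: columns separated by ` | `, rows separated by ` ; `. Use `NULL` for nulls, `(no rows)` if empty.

6 | -178 ; 9 | 255

Inner query: accounts.id where branch = 'Quito'.
Outer: keep transactions rows whose account_id is in that set.
Inner query → {3}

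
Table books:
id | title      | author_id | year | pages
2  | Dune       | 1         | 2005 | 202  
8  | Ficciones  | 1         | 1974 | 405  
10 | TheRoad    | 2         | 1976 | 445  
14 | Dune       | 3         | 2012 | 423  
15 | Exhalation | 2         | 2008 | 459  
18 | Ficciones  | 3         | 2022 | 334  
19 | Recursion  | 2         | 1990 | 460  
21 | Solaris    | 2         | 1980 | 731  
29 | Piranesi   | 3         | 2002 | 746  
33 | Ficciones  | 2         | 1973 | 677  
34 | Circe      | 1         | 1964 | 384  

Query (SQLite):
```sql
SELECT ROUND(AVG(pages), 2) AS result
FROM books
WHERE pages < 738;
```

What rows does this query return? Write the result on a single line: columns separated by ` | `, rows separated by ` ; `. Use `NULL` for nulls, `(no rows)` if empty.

Rows where pages < 738 → pages values: [202, 405, 445, 423, 459, 334, 460, 731, 677, 384].
AVG = 4520 / 10 (rounded to 2 dp).

452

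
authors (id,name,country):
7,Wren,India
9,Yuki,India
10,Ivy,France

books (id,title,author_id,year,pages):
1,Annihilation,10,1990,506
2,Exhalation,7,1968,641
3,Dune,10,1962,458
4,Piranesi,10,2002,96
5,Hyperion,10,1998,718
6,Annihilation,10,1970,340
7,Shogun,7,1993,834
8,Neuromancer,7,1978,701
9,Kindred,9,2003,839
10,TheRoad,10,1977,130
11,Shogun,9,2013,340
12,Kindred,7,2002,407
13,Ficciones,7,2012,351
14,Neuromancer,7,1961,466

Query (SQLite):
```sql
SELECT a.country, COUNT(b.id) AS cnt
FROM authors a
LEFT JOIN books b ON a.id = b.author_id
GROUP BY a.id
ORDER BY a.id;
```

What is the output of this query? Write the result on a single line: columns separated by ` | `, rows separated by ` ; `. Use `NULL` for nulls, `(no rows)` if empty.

LEFT JOIN keeps every authors row; unmatched ones get NULL for books columns.
Group by authors.id and compute COUNT(b.id). COUNT(col) of an all-NULL group is 0.
  7: ids {2, 7, 8, 12, 13, 14} → COUNT(b.id)=6
  9: ids {9, 11} → COUNT(b.id)=2
  10: ids {1, 3, 4, 5, 6, 10} → COUNT(b.id)=6

India | 6 ; India | 2 ; France | 6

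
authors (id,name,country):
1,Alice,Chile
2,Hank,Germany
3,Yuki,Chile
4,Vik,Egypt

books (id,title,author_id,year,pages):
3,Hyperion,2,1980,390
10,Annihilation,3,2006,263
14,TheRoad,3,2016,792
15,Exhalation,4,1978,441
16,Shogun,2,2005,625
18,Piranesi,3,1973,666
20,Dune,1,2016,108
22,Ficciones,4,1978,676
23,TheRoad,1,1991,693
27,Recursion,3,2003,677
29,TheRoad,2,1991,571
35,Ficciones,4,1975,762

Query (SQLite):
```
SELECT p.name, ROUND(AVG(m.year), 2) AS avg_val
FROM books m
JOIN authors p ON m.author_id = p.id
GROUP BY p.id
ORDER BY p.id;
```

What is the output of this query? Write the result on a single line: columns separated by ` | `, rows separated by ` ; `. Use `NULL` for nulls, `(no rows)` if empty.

Join each books row to its authors via author_id.
Group joined rows by authors.id; compute ROUND(AVG(m.year), 2) per group.
  1: ids {20, 23} → ROUND(AVG(m.year), 2)=2003.5
  2: ids {3, 16, 29} → ROUND(AVG(m.year), 2)=1992
  3: ids {10, 14, 18, 27} → ROUND(AVG(m.year), 2)=1999.5
  4: ids {15, 22, 35} → ROUND(AVG(m.year), 2)=1977

Alice | 2003.5 ; Hank | 1992 ; Yuki | 1999.5 ; Vik | 1977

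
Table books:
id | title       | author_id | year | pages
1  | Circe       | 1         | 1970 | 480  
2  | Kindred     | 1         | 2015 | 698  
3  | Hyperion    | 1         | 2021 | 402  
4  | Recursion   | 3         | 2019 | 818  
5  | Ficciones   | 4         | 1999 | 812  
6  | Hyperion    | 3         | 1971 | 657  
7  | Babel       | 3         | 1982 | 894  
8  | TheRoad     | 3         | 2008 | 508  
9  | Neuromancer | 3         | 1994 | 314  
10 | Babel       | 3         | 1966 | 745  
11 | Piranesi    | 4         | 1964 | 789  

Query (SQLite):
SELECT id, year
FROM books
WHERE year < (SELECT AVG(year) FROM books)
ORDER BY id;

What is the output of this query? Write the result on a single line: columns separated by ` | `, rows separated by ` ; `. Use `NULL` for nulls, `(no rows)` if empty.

Scalar subquery: AVG(year) over all books rows = 1991.727273 (≈; comparison uses full precision).
Keep rows where year < that value.

1 | 1970 ; 6 | 1971 ; 7 | 1982 ; 10 | 1966 ; 11 | 1964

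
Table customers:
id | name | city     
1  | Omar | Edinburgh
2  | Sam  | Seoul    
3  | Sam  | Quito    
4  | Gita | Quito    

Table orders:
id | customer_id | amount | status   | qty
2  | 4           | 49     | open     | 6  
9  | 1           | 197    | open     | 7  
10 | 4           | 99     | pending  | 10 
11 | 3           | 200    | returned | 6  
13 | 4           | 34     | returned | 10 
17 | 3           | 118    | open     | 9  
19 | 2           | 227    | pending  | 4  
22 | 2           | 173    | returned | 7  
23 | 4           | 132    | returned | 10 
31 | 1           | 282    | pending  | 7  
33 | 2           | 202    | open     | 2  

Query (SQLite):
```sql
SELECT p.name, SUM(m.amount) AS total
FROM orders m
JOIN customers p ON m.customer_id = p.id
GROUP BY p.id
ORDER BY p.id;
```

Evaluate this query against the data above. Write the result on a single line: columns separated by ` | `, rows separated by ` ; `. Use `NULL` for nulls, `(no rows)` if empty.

Join each orders row to its customers via customer_id.
Group joined rows by customers.id; compute SUM(m.amount) per group.
  1: ids {9, 31} → SUM(m.amount)=479
  2: ids {19, 22, 33} → SUM(m.amount)=602
  3: ids {11, 17} → SUM(m.amount)=318
  4: ids {2, 10, 13, 23} → SUM(m.amount)=314

Omar | 479 ; Sam | 602 ; Sam | 318 ; Gita | 314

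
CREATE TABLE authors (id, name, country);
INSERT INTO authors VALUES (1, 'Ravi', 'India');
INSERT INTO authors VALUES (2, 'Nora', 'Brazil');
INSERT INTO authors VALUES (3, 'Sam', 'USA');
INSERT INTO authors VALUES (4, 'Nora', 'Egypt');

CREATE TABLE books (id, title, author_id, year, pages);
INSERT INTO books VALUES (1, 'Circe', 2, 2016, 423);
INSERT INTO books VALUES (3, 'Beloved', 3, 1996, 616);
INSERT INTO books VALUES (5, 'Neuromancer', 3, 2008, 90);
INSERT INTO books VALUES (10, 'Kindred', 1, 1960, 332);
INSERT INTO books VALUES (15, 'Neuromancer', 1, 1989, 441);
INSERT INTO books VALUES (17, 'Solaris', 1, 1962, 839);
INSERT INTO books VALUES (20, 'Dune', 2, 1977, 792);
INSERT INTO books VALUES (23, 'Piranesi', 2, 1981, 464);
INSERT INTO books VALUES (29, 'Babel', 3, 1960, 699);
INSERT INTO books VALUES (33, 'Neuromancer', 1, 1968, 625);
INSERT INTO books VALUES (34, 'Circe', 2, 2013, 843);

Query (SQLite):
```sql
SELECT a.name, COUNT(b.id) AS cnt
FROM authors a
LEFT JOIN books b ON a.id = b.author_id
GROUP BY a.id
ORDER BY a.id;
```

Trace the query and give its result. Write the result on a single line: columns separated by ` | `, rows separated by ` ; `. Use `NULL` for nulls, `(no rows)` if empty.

LEFT JOIN keeps every authors row; unmatched ones get NULL for books columns.
Group by authors.id and compute COUNT(b.id). COUNT(col) of an all-NULL group is 0.
  1: ids {10, 15, 17, 33} → COUNT(b.id)=4
  2: ids {1, 20, 23, 34} → COUNT(b.id)=4
  3: ids {3, 5, 29} → COUNT(b.id)=3
  4: ids {—} → COUNT(b.id)=0

Ravi | 4 ; Nora | 4 ; Sam | 3 ; Nora | 0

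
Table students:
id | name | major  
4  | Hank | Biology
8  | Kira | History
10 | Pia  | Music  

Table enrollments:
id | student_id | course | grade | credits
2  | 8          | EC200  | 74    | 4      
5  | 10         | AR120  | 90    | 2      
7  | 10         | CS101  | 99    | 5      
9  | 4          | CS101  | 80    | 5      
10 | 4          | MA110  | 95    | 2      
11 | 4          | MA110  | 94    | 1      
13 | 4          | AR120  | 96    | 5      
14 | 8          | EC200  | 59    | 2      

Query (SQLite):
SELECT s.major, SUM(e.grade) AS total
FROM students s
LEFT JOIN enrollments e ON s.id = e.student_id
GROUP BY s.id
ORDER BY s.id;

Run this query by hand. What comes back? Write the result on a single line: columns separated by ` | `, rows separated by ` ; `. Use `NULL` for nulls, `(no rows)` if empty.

LEFT JOIN keeps every students row; unmatched ones get NULL for enrollments columns.
Group by students.id and compute SUM(e.grade). SUM over an all-NULL group is NULL.
  4: ids {9, 10, 11, 13} → SUM(e.grade)=365
  8: ids {2, 14} → SUM(e.grade)=133
  10: ids {5, 7} → SUM(e.grade)=189

Biology | 365 ; History | 133 ; Music | 189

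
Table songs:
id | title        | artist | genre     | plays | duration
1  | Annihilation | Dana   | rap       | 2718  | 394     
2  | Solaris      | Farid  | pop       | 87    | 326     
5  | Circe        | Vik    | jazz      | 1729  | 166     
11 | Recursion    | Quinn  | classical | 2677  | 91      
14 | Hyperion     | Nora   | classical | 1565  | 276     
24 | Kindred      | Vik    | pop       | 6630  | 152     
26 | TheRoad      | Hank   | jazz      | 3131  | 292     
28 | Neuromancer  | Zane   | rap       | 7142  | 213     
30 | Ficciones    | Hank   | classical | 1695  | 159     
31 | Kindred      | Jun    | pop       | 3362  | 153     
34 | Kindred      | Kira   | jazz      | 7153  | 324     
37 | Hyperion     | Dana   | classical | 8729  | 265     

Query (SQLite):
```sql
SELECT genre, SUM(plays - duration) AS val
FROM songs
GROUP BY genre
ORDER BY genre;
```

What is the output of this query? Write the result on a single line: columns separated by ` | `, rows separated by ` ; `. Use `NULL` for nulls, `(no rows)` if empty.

classical | 13875 ; jazz | 11231 ; pop | 9448 ; rap | 9253

For each row compute plays - duration.
Group by genre; take SUM of the expression per group.
  classical: ids {11, 14, 30, 37} → SUM(plays - duration)=13875
  jazz: ids {5, 26, 34} → SUM(plays - duration)=11231
  pop: ids {2, 24, 31} → SUM(plays - duration)=9448
  rap: ids {1, 28} → SUM(plays - duration)=9253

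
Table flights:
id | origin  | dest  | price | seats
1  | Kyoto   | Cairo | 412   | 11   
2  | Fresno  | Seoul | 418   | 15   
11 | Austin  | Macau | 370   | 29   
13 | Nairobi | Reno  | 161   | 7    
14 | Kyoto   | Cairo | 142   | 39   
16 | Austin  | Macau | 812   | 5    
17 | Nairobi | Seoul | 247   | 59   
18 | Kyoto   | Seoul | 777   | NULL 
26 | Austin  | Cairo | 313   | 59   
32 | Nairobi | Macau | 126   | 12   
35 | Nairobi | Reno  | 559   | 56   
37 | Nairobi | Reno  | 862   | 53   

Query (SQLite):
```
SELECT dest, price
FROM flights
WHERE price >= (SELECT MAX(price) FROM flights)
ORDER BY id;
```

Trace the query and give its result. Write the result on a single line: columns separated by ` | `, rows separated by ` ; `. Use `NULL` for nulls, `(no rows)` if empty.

Scalar subquery: MAX(price) over all flights rows = 862.
Keep rows where price >= that value.

Reno | 862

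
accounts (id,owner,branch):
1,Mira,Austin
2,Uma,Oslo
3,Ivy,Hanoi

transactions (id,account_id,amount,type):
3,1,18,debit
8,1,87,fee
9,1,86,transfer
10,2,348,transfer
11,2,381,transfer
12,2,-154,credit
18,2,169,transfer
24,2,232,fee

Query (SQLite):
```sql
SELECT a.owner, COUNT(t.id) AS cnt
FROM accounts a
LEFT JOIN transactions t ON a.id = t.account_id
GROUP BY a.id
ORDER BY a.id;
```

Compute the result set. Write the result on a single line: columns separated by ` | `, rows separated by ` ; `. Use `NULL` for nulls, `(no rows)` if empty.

Mira | 3 ; Uma | 5 ; Ivy | 0

LEFT JOIN keeps every accounts row; unmatched ones get NULL for transactions columns.
Group by accounts.id and compute COUNT(t.id). COUNT(col) of an all-NULL group is 0.
  1: ids {3, 8, 9} → COUNT(t.id)=3
  2: ids {10, 11, 12, 18, 24} → COUNT(t.id)=5
  3: ids {—} → COUNT(t.id)=0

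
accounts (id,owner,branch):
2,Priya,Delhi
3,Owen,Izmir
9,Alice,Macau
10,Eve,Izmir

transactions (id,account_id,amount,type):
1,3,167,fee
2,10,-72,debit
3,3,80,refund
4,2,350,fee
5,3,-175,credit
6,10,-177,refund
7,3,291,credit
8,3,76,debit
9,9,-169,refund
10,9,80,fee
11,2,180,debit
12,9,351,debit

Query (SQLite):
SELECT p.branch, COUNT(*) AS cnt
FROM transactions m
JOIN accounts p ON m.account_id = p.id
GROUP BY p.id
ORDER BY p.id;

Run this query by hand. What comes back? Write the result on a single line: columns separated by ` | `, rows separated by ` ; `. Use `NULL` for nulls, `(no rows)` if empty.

Delhi | 2 ; Izmir | 5 ; Macau | 3 ; Izmir | 2

Join each transactions row to its accounts via account_id.
Group joined rows by accounts.id; compute COUNT(*) per group.
  2: ids {4, 11} → COUNT(*)=2
  3: ids {1, 3, 5, 7, 8} → COUNT(*)=5
  9: ids {9, 10, 12} → COUNT(*)=3
  10: ids {2, 6} → COUNT(*)=2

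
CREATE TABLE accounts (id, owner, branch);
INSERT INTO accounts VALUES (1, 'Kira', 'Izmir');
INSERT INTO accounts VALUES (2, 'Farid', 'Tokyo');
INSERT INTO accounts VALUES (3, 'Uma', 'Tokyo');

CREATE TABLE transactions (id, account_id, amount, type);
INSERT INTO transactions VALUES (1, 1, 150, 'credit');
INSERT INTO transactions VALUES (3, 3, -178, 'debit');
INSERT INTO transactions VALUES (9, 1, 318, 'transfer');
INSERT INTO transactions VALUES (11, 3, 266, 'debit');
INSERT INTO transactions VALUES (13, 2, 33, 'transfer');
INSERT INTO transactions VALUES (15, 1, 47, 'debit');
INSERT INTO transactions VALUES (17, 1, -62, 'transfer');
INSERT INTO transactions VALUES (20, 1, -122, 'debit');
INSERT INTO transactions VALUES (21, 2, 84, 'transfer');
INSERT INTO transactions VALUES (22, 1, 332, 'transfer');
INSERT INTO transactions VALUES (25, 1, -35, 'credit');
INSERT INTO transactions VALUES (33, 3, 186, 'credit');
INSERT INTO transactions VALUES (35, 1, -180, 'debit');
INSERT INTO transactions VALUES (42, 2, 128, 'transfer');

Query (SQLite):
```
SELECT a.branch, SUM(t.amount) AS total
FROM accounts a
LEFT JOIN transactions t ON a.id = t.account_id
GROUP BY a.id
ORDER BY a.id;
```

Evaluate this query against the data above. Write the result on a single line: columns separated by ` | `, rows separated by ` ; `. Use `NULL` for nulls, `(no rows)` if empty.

Izmir | 448 ; Tokyo | 245 ; Tokyo | 274

LEFT JOIN keeps every accounts row; unmatched ones get NULL for transactions columns.
Group by accounts.id and compute SUM(t.amount). SUM over an all-NULL group is NULL.
  1: ids {1, 9, 15, 17, 20, 22, 25, 35} → SUM(t.amount)=448
  2: ids {13, 21, 42} → SUM(t.amount)=245
  3: ids {3, 11, 33} → SUM(t.amount)=274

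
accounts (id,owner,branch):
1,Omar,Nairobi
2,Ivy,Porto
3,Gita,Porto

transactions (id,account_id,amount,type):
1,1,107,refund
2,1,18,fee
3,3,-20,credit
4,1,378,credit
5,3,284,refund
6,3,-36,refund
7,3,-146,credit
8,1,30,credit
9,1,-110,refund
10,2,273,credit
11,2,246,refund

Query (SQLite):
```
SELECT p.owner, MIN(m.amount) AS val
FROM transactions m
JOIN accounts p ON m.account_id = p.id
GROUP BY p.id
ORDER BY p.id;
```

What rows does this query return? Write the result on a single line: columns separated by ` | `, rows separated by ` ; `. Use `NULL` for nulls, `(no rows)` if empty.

Join each transactions row to its accounts via account_id.
Group joined rows by accounts.id; compute MIN(m.amount) per group.
  1: ids {1, 2, 4, 8, 9} → MIN(m.amount)=-110
  2: ids {10, 11} → MIN(m.amount)=246
  3: ids {3, 5, 6, 7} → MIN(m.amount)=-146

Omar | -110 ; Ivy | 246 ; Gita | -146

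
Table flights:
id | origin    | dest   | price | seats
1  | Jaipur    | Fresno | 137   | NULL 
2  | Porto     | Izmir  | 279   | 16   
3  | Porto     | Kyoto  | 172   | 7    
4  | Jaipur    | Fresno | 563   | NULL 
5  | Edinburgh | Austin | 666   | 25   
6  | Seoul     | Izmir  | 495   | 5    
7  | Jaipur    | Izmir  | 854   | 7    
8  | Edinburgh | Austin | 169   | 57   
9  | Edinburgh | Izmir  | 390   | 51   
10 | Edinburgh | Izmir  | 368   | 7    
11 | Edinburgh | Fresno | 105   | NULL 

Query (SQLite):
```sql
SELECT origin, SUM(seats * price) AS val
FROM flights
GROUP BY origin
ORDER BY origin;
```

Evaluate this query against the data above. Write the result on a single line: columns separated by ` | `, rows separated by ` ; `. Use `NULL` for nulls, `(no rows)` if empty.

Edinburgh | 48749 ; Jaipur | 5978 ; Porto | 5668 ; Seoul | 2475

For each row compute seats * price.
Group by origin; take SUM of the expression per group.
  Edinburgh: ids {5, 8, 9, 10, 11} → SUM(seats * price)=48749
  Jaipur: ids {1, 4, 7} → SUM(seats * price)=5978
  Porto: ids {2, 3} → SUM(seats * price)=5668
  Seoul: ids {6} → SUM(seats * price)=2475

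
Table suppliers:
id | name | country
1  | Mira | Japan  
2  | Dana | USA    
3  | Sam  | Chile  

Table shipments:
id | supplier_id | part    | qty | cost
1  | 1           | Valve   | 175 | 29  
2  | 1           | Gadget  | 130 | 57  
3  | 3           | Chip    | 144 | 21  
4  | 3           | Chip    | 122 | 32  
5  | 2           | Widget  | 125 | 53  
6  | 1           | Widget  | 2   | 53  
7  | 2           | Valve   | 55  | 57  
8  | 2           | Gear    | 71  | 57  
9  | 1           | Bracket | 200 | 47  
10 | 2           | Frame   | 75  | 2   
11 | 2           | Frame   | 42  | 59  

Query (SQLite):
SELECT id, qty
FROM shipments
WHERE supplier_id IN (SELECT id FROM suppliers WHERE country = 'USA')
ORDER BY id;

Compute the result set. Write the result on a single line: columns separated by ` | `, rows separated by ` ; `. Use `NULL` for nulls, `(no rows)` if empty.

5 | 125 ; 7 | 55 ; 8 | 71 ; 10 | 75 ; 11 | 42

Inner query: suppliers.id where country = 'USA'.
Outer: keep shipments rows whose supplier_id is in that set.
Inner query → {2}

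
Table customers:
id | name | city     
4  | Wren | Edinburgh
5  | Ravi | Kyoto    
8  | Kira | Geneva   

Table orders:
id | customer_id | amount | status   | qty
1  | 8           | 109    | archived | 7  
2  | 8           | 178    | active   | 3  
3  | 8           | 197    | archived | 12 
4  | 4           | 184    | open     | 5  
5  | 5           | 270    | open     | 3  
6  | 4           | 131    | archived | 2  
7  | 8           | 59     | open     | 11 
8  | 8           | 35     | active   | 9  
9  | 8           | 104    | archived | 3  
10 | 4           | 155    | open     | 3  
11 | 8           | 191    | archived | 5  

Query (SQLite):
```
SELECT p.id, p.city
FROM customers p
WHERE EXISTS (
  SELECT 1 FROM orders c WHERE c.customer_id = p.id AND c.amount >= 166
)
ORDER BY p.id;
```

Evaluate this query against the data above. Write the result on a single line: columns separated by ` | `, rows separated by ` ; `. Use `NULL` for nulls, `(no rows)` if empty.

4 | Edinburgh ; 5 | Kyoto ; 8 | Geneva

For each customers row, check whether any orders with matching customer_id has amount >= 166.
Keep rows where that is true.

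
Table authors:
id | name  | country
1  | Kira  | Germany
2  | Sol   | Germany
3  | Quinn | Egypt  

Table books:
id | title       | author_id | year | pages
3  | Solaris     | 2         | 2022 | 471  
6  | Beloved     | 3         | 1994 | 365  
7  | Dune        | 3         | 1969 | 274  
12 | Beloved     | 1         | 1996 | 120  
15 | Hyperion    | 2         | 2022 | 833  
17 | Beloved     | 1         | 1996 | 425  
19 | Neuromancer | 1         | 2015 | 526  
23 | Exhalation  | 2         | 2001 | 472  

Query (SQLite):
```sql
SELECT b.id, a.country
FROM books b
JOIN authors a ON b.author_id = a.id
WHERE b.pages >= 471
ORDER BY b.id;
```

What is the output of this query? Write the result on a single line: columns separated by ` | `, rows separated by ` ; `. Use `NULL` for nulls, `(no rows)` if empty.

3 | Germany ; 15 | Germany ; 19 | Germany ; 23 | Germany

Each books row matches the authors row where author_id = authors.id.
Then keep rows with b.pages >= 471.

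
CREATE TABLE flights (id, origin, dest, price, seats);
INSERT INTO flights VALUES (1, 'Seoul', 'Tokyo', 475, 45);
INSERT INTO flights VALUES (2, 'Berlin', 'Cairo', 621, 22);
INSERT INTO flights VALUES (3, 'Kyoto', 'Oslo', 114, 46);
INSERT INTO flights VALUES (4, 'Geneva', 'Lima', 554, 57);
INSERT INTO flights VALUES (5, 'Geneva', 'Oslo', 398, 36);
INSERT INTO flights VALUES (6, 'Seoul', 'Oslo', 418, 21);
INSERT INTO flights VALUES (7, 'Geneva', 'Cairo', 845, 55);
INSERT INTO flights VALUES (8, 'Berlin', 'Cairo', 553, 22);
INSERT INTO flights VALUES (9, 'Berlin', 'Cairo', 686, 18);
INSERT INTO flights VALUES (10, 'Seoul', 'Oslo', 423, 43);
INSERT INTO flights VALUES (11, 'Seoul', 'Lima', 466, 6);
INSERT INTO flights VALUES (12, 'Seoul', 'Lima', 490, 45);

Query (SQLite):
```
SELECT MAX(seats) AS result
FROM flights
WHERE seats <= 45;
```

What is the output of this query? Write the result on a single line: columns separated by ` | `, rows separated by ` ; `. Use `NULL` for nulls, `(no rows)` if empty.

45

Rows where seats <= 45 → seats values: [45, 22, 36, 21, 22, 18, 43, 6, 45].
MAX of non-NULL values = 45.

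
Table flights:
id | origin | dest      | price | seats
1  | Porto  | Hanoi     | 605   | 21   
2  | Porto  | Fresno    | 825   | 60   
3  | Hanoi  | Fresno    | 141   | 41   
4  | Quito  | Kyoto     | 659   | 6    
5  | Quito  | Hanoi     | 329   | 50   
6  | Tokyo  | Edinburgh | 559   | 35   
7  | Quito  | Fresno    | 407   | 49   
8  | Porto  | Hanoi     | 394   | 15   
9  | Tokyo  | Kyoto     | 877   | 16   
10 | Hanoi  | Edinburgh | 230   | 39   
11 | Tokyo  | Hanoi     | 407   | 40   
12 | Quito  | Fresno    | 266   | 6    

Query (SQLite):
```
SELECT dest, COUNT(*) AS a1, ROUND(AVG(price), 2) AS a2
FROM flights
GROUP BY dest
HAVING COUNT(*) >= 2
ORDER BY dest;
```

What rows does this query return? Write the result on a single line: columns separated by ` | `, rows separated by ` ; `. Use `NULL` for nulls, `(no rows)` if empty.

Edinburgh | 2 | 394.5 ; Fresno | 4 | 409.75 ; Hanoi | 4 | 433.75 ; Kyoto | 2 | 768

Group flights by dest.
Per group compute: COUNT(*), ROUND(AVG(price), 2).
HAVING: drop groups with fewer than 2 rows.
  Edinburgh: ids {6, 10} → COUNT(*)=2, ROUND(AVG(price), 2)=394.5
  Fresno: ids {2, 3, 7, 12} → COUNT(*)=4, ROUND(AVG(price), 2)=409.75
  Hanoi: ids {1, 5, 8, 11} → COUNT(*)=4, ROUND(AVG(price), 2)=433.75
  Kyoto: ids {4, 9} → COUNT(*)=2, ROUND(AVG(price), 2)=768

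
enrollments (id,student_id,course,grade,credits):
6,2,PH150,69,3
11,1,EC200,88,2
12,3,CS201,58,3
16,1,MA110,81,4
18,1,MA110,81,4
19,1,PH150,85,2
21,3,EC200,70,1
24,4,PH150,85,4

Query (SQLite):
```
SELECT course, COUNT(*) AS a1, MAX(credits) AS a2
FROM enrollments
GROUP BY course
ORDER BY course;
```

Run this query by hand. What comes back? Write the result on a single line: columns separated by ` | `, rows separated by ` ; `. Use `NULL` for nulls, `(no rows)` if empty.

Group enrollments by course.
Per group compute: COUNT(*), MAX(credits).
  CS201: ids {12} → COUNT(*)=1, MAX(credits)=3
  EC200: ids {11, 21} → COUNT(*)=2, MAX(credits)=2
  MA110: ids {16, 18} → COUNT(*)=2, MAX(credits)=4
  PH150: ids {6, 19, 24} → COUNT(*)=3, MAX(credits)=4

CS201 | 1 | 3 ; EC200 | 2 | 2 ; MA110 | 2 | 4 ; PH150 | 3 | 4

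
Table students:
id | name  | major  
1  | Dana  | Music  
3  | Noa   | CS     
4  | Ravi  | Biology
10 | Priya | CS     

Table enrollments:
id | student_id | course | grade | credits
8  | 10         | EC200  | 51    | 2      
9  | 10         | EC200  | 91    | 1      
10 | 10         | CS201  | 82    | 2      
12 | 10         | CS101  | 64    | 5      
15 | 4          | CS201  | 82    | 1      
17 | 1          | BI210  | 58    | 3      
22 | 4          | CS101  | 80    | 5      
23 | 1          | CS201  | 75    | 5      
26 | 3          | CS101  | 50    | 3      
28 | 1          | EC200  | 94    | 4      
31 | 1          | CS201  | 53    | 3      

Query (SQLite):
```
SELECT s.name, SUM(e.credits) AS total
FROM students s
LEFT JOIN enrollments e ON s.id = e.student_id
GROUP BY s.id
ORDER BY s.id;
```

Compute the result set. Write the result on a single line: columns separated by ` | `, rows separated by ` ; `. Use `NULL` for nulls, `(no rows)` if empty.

LEFT JOIN keeps every students row; unmatched ones get NULL for enrollments columns.
Group by students.id and compute SUM(e.credits). SUM over an all-NULL group is NULL.
  1: ids {17, 23, 28, 31} → SUM(e.credits)=15
  3: ids {26} → SUM(e.credits)=3
  4: ids {15, 22} → SUM(e.credits)=6
  10: ids {8, 9, 10, 12} → SUM(e.credits)=10

Dana | 15 ; Noa | 3 ; Ravi | 6 ; Priya | 10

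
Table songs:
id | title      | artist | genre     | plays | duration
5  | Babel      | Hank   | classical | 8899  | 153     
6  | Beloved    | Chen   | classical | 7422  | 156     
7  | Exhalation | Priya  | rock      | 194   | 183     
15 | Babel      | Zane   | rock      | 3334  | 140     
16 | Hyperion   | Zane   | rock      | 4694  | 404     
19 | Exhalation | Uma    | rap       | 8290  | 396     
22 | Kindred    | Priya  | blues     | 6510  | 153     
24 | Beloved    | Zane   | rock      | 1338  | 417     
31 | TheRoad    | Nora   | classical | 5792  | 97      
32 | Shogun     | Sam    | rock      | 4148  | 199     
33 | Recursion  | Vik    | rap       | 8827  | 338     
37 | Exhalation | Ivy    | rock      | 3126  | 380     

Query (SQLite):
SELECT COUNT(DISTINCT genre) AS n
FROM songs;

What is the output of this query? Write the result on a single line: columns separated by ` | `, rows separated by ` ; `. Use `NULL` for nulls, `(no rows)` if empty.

Count distinct non-NULL genre values.

4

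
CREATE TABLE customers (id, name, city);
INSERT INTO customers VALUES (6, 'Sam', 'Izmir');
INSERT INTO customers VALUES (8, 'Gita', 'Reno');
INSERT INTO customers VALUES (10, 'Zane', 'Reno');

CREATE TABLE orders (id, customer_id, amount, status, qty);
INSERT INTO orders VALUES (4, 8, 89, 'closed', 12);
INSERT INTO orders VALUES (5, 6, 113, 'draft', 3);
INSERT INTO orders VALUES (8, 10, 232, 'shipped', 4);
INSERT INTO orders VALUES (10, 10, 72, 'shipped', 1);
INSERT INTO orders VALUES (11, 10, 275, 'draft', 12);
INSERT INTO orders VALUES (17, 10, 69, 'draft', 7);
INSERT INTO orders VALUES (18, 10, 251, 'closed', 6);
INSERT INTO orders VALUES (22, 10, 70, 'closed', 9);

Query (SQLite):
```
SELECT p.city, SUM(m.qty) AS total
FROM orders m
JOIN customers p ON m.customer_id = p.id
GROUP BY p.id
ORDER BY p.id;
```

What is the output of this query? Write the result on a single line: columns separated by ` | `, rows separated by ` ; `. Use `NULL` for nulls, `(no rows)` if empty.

Izmir | 3 ; Reno | 12 ; Reno | 39

Join each orders row to its customers via customer_id.
Group joined rows by customers.id; compute SUM(m.qty) per group.
  6: ids {5} → SUM(m.qty)=3
  8: ids {4} → SUM(m.qty)=12
  10: ids {8, 10, 11, 17, 18, 22} → SUM(m.qty)=39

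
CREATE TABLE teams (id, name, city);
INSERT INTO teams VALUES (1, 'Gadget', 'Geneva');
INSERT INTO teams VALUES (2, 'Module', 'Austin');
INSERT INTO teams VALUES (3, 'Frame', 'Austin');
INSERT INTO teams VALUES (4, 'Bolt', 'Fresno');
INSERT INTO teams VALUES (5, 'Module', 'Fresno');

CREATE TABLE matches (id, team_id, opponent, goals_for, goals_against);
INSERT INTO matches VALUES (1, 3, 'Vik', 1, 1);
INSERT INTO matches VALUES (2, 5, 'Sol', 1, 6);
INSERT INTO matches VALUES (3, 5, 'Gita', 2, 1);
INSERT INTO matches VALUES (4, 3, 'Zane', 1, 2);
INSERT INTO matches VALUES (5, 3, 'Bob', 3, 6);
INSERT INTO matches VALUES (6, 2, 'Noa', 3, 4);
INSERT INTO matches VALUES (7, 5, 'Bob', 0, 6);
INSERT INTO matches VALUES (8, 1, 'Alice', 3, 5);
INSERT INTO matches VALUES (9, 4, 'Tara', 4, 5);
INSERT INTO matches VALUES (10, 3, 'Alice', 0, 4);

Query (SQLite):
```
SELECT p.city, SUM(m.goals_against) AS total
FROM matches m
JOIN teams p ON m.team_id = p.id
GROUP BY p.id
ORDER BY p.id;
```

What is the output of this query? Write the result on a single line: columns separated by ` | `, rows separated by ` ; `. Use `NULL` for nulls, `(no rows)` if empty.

Geneva | 5 ; Austin | 4 ; Austin | 13 ; Fresno | 5 ; Fresno | 13

Join each matches row to its teams via team_id.
Group joined rows by teams.id; compute SUM(m.goals_against) per group.
  1: ids {8} → SUM(m.goals_against)=5
  2: ids {6} → SUM(m.goals_against)=4
  3: ids {1, 4, 5, 10} → SUM(m.goals_against)=13
  4: ids {9} → SUM(m.goals_against)=5
  5: ids {2, 3, 7} → SUM(m.goals_against)=13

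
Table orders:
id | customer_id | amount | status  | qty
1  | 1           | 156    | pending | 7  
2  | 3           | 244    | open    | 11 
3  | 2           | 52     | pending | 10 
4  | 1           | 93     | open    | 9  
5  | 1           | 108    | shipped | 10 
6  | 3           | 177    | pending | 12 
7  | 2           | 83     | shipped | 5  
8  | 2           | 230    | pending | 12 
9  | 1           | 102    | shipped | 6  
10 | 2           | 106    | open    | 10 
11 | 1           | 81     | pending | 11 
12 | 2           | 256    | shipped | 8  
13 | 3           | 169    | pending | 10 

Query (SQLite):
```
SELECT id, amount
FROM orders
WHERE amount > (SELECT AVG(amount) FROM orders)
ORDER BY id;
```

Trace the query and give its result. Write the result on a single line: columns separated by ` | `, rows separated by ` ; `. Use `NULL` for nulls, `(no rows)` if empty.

Scalar subquery: AVG(amount) over all orders rows = 142.846154 (≈; comparison uses full precision).
Keep rows where amount > that value.

1 | 156 ; 2 | 244 ; 6 | 177 ; 8 | 230 ; 12 | 256 ; 13 | 169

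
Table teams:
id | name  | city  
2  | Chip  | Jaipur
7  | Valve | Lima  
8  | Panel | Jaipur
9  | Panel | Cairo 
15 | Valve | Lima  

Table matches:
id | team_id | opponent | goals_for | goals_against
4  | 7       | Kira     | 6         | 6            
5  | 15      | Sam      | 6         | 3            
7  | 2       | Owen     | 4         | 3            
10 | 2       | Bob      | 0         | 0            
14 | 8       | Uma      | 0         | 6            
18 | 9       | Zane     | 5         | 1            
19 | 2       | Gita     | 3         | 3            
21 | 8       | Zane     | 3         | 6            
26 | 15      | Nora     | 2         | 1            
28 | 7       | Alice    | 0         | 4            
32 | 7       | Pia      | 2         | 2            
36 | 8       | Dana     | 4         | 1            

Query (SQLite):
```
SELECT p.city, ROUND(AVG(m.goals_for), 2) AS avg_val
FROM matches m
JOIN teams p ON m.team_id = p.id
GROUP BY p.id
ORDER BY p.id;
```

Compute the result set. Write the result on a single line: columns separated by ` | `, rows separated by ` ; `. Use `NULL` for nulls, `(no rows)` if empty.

Jaipur | 2.33 ; Lima | 2.67 ; Jaipur | 2.33 ; Cairo | 5 ; Lima | 4

Join each matches row to its teams via team_id.
Group joined rows by teams.id; compute ROUND(AVG(m.goals_for), 2) per group.
  2: ids {7, 10, 19} → ROUND(AVG(m.goals_for), 2)=2.33
  7: ids {4, 28, 32} → ROUND(AVG(m.goals_for), 2)=2.67
  8: ids {14, 21, 36} → ROUND(AVG(m.goals_for), 2)=2.33
  9: ids {18} → ROUND(AVG(m.goals_for), 2)=5
  15: ids {5, 26} → ROUND(AVG(m.goals_for), 2)=4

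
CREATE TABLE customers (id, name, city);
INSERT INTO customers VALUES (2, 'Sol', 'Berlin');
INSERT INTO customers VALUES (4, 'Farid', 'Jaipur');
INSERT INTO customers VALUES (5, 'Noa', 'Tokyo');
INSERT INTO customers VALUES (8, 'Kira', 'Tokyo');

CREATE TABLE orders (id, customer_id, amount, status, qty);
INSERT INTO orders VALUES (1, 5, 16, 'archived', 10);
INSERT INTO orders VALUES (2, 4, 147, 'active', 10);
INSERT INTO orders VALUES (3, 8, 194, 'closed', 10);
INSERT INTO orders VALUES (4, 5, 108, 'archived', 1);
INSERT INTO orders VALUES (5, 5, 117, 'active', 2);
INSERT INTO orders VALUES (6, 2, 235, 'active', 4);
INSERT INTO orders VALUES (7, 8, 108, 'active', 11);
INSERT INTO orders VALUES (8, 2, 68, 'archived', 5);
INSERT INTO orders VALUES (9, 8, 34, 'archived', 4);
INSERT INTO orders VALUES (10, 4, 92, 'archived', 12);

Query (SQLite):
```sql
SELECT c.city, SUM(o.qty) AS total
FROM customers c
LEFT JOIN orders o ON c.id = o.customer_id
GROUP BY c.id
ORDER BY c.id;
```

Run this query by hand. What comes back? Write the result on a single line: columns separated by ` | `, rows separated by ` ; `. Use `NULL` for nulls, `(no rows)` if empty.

Berlin | 9 ; Jaipur | 22 ; Tokyo | 13 ; Tokyo | 25

LEFT JOIN keeps every customers row; unmatched ones get NULL for orders columns.
Group by customers.id and compute SUM(o.qty). SUM over an all-NULL group is NULL.
  2: ids {6, 8} → SUM(o.qty)=9
  4: ids {2, 10} → SUM(o.qty)=22
  5: ids {1, 4, 5} → SUM(o.qty)=13
  8: ids {3, 7, 9} → SUM(o.qty)=25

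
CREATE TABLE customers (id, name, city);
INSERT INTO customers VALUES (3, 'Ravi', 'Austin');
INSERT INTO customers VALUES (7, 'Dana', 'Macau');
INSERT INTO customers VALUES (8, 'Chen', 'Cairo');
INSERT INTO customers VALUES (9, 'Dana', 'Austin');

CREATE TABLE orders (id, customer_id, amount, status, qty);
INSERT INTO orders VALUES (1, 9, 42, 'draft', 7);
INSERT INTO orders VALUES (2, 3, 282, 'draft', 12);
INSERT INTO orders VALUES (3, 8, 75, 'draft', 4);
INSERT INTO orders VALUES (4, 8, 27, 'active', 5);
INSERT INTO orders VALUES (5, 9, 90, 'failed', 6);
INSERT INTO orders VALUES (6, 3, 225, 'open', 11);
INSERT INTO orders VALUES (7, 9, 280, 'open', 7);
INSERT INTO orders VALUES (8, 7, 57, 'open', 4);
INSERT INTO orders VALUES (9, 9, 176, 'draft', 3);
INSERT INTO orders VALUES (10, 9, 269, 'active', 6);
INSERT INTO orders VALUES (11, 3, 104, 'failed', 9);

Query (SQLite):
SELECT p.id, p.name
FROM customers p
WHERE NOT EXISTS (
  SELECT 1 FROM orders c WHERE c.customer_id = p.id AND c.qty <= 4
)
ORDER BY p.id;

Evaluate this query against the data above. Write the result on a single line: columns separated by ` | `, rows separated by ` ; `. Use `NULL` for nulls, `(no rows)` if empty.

3 | Ravi

For each customers row, check whether any orders with matching customer_id has qty <= 4.
Keep rows where that is false.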